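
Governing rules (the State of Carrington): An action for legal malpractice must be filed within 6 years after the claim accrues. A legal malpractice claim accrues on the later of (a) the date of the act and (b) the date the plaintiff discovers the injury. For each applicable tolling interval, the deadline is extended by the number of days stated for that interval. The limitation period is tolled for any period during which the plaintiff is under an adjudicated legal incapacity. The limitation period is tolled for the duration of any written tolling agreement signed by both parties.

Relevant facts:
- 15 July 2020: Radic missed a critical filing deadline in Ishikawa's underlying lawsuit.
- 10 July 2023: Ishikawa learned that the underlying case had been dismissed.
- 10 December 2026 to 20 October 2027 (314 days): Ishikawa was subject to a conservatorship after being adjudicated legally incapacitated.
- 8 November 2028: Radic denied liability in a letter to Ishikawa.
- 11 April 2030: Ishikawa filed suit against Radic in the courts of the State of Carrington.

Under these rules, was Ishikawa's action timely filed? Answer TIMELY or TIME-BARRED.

Because discovery on 10 July 2023 post-dates the 15 July 2020 act, accrual under the later-of rule falls on 10 July 2023.
6 years from 10 July 2023 is 10 July 2029.
Because the plaintiff's legal incapacity ran from 10 December 2026 to 20 October 2027, the deadline is extended by 314 days to 20 May 2030.
Nothing else in the chronology tolls or restarts the period.
The 11 April 2030 filing precedes the 20 May 2030 deadline; the claim is timely.

TIMELY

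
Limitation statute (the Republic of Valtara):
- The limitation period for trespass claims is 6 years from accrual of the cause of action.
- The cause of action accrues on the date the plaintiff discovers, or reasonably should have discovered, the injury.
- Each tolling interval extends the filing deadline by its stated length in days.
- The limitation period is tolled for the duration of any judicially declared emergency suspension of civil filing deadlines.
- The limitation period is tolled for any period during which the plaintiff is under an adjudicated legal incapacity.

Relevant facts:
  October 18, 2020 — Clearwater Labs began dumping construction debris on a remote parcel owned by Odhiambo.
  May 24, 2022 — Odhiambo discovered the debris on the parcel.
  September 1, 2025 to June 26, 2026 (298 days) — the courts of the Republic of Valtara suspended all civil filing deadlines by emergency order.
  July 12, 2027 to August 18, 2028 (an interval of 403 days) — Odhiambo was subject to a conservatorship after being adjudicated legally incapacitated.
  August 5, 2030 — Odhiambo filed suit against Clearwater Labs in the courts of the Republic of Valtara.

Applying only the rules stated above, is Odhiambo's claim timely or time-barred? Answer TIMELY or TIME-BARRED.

Accrual is tied to discovery, so the period began on May 24, 2022 rather than on October 18, 2020 when the act occurred.
6 years from May 24, 2022 is May 24, 2028.
The period was tolled for 298 days by the emergency suspension of filing deadlines (September 1, 2025 to June 26, 2026), pushing the deadline to March 18, 2029.
Because the plaintiff's legal incapacity ran from July 12, 2027 to August 18, 2028, the deadline is extended by 403 days to April 25, 2030.
Odhiambo filed on August 5, 2030, after the April 25, 2030 deadline, so the action is time-barred.

TIME-BARRED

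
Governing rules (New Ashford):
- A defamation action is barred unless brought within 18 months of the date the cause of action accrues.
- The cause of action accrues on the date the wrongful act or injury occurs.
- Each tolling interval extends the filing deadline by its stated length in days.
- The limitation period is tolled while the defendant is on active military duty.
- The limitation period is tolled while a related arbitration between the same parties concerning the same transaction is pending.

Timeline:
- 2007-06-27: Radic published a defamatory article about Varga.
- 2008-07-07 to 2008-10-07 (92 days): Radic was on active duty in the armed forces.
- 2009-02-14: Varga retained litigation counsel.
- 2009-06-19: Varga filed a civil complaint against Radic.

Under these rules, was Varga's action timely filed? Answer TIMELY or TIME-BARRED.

The claim accrued on 2007-06-27, when the wrongful act occurred.
Adding the 18 months base period to 2007-06-27 gives a deadline of 2008-12-27, before any tolling.
The period was tolled for 92 days by the defendant's active military service (2008-07-07 to 2008-10-07), pushing the deadline to 2009-03-29.
None of the other events listed affects the running of the period under the stated rules.
Filing on 2009-06-19 missed the 2009-03-29 deadline — the action is time-barred.

TIME-BARRED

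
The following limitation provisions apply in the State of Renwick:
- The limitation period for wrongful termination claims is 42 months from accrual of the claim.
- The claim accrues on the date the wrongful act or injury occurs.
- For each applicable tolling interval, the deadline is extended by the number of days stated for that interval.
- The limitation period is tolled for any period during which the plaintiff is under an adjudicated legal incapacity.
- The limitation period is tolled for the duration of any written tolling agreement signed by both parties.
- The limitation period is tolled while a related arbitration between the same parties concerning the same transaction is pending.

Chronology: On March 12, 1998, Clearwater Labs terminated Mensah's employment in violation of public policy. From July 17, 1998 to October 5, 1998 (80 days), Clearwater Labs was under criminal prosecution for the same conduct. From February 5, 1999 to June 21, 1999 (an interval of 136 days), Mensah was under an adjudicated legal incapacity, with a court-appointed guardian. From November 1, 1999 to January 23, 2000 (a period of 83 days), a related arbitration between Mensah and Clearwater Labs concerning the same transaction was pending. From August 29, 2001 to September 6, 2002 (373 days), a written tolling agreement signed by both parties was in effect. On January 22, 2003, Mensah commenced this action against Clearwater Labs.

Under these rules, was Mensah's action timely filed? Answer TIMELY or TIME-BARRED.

TIMELY

The claim accrued on March 12, 1998, the date of the act.
The untolled deadline — 42 months after March 12, 1998 — is September 12, 2001.
Because the plaintiff's legal incapacity ran from February 5, 1999 to June 21, 1999, the deadline is extended by 136 days to January 26, 2002.
Because the pending related arbitration ran from November 1, 1999 to January 23, 2000, the deadline is extended by 83 days to April 19, 2002.
The period was tolled for 373 days by the written tolling agreement (August 29, 2001 to September 6, 2002), pushing the deadline to April 27, 2003.
The pending criminal prosecution from July 17, 1998 to October 5, 1998 does not toll the period, because no stated rule makes a criminal prosecution a tolling event.
Filing on January 22, 2003 beat the April 27, 2003 deadline — the action is timely.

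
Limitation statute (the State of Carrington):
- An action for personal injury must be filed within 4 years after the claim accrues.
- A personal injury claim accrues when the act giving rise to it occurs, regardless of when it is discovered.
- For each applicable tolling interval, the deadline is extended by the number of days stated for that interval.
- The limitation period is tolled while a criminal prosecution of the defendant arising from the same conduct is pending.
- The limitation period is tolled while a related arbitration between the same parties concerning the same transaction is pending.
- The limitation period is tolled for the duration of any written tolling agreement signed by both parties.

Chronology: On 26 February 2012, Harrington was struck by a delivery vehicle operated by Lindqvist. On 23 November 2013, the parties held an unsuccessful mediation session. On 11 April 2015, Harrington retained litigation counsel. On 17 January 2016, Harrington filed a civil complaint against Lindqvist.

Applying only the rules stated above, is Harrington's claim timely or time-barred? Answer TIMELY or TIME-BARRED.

TIMELY

The claim accrued on 26 February 2012, the date of the act.
Adding the 4 years base period to 26 February 2012 gives a deadline of 26 February 2016, before any tolling.
None of the other events listed affects the running of the period under the stated rules.
Harrington filed on 17 January 2016, before the 26 February 2016 deadline, so the action is timely.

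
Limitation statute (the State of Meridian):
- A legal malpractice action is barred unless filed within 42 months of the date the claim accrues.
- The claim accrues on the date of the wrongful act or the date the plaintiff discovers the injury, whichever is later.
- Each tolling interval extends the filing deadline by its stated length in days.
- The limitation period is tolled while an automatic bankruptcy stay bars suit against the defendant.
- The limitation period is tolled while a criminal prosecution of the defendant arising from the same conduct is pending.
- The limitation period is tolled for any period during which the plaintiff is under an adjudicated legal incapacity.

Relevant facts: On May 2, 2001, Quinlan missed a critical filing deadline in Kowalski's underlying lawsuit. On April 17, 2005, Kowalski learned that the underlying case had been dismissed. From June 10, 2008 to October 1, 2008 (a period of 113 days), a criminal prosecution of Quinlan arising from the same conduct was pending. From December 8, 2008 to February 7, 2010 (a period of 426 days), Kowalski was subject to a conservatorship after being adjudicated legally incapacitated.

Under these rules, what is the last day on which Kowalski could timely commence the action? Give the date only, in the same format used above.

April 9, 2010

Taking the later of the act (May 2, 2001) and discovery (April 17, 2005), the claim accrued on April 17, 2005.
Adding the 42 months base period to April 17, 2005 gives a deadline of October 17, 2008, before any tolling.
Because the pending criminal prosecution ran from June 10, 2008 to October 1, 2008, the deadline is extended by 113 days to February 7, 2009.
Because the plaintiff's legal incapacity ran from December 8, 2008 to February 7, 2010, the deadline is extended by 426 days to April 9, 2010.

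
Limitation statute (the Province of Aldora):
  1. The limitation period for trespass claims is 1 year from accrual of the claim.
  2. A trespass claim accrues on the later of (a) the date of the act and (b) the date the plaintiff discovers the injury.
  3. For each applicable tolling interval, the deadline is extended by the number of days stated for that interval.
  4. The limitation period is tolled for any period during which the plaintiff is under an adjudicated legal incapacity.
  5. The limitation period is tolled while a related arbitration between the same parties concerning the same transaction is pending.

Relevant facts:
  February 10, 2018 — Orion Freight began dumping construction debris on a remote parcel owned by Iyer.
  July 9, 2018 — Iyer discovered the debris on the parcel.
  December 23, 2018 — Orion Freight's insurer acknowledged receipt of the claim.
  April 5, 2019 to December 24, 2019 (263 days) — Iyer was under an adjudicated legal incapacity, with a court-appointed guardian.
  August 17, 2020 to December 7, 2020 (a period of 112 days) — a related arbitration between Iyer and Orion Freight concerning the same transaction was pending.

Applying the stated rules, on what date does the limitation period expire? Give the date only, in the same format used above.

Because discovery on July 9, 2018 post-dates the February 10, 2018 act, accrual under the later-of rule falls on July 9, 2018.
Adding the 1 year base period to July 9, 2018 gives a deadline of July 9, 2019, before any tolling.
The period was tolled for 263 days by the plaintiff's legal incapacity (April 5, 2019 to December 24, 2019), pushing the deadline to March 28, 2020.
By the time the pending related arbitration began on August 17, 2020, the limitation period had already expired on March 28, 2020; that interval cannot revive it.
None of the other events listed affects the running of the period under the stated rules.

March 28, 2020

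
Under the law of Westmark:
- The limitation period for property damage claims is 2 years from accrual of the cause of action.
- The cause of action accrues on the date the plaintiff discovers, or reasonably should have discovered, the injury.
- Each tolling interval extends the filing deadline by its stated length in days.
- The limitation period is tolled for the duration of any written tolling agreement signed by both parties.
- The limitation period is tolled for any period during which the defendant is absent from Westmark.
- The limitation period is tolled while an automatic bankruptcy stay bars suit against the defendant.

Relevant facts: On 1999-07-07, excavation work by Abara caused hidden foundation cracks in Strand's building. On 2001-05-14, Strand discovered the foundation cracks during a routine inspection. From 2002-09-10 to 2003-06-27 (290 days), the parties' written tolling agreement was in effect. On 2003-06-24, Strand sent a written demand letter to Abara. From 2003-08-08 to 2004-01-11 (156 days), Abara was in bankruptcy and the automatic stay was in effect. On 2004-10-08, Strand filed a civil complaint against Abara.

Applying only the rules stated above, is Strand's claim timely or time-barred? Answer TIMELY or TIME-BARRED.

Accrual is tied to discovery, so the period began on 2001-05-14 rather than on 1999-07-07 when the act occurred.
Adding the 2 years base period to 2001-05-14 gives a deadline of 2003-05-14, before any tolling.
The period was tolled for 290 days by the written tolling agreement (2002-09-10 to 2003-06-27), pushing the deadline to 2004-02-28.
The automatic bankruptcy stay from 2003-08-08 to 2004-01-11 tolled the period for 156 days, extending the deadline to 2004-08-02.
Nothing else in the chronology tolls or restarts the period.
Strand filed on 2004-10-08, after the 2004-08-02 deadline, so the action is time-barred.

TIME-BARRED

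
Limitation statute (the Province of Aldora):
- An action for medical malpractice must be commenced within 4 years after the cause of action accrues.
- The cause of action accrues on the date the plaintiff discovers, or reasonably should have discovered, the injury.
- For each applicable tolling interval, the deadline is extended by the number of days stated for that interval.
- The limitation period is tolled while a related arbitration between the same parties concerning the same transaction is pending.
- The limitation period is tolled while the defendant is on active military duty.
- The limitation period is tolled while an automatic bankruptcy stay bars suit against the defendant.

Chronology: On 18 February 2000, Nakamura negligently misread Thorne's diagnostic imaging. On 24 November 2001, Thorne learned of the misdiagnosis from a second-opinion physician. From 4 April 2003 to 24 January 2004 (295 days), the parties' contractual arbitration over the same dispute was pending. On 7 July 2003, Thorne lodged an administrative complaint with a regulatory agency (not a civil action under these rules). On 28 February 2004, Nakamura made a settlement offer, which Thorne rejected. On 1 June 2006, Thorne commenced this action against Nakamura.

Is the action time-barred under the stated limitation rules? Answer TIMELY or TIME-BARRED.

Under the discovery rule, the claim accrued on 24 November 2001, when Thorne discovered the injury — not on the 18 February 2000 date of the underlying act.
4 years from 24 November 2001 is 24 November 2005.
The period was tolled for 295 days by the pending related arbitration (4 April 2003 to 24 January 2004), pushing the deadline to 15 September 2006.
Nothing else in the chronology tolls or restarts the period.
Filing on 1 June 2006 beat the 15 September 2006 deadline — the action is timely.

TIMELY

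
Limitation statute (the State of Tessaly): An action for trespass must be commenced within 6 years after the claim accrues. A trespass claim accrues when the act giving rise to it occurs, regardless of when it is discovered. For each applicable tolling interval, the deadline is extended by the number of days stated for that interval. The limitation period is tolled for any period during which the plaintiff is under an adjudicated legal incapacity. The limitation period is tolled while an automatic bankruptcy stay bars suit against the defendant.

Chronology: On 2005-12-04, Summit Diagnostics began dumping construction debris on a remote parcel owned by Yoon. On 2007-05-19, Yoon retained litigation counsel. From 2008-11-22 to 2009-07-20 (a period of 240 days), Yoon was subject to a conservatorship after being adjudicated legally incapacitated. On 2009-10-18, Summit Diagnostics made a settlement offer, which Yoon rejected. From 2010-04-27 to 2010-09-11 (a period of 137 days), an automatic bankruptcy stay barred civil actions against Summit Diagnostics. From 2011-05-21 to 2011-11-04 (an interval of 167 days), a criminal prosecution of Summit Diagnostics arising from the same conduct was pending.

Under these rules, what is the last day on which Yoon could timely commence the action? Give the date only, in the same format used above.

2012-12-15

The claim accrued on 2005-12-04, when the wrongful act occurred.
Adding the 6 years base period to 2005-12-04 gives a deadline of 2011-12-04, before any tolling.
The plaintiff's legal incapacity from 2008-11-22 to 2009-07-20 tolled the period for 240 days, extending the deadline to 2012-07-31.
The period was tolled for 137 days by the automatic bankruptcy stay (2010-04-27 to 2010-09-11), pushing the deadline to 2012-12-15.
No stated provision tolls the period for a criminal prosecution, so the interval from 2011-05-21 to 2011-11-04 has no effect on the deadline.
None of the other events listed affects the running of the period under the stated rules.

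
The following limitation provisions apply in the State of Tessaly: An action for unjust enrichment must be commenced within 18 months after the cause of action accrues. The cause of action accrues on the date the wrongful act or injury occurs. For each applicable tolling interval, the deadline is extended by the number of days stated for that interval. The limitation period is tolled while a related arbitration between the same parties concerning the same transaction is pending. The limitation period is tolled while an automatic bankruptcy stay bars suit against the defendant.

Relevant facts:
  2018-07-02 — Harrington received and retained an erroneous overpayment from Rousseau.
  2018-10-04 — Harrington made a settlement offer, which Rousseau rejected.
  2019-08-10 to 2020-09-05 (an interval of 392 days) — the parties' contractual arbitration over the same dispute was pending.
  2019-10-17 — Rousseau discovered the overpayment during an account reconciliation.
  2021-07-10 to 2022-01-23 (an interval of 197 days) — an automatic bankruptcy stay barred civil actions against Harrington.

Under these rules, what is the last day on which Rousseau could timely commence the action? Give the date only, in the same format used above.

Accrual is governed by the date of the act, so the period began to run on 2018-07-02; the later discovery on 2019-10-17 is irrelevant under the stated rule.
Adding the 18 months base period to 2018-07-02 gives a deadline of 2020-01-02, before any tolling.
The pending related arbitration from 2019-08-10 to 2020-09-05 tolled the period for 392 days, extending the deadline to 2021-01-28.
By the time the automatic bankruptcy stay began on 2021-07-10, the limitation period had already expired on 2021-01-28; that interval cannot revive it.
None of the other events listed affects the running of the period under the stated rules.

2021-01-28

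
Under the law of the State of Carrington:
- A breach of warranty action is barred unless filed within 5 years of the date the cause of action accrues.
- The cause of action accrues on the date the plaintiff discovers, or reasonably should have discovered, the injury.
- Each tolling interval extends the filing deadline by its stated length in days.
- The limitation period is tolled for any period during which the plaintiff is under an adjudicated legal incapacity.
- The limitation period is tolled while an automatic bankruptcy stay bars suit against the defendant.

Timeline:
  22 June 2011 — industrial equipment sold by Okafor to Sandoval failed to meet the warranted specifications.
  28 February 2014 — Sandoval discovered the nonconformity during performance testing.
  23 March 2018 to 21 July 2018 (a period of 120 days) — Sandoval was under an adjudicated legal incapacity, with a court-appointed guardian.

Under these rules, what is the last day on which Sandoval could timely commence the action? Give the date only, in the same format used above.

Under the discovery rule, the claim accrued on 28 February 2014, when Sandoval discovered the injury — not on the 22 June 2011 date of the underlying act.
Adding the 5 years base period to 28 February 2014 gives a deadline of 28 February 2019, before any tolling.
Because the plaintiff's legal incapacity ran from 23 March 2018 to 21 July 2018, the deadline is extended by 120 days to 28 June 2019.

28 June 2019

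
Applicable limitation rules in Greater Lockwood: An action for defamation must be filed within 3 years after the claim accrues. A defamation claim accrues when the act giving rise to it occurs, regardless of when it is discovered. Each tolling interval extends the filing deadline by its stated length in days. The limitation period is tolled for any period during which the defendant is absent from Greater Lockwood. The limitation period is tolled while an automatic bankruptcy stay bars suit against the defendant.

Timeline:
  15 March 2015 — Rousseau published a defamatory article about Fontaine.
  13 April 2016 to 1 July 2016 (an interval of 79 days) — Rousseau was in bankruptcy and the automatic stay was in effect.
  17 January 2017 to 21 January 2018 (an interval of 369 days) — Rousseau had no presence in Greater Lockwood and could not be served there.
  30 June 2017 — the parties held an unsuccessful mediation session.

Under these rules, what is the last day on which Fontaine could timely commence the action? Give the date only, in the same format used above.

6 June 2019

The claim accrued on 15 March 2015, when the wrongful act occurred.
Adding the 3 years base period to 15 March 2015 gives a deadline of 15 March 2018, before any tolling.
Because the automatic bankruptcy stay ran from 13 April 2016 to 1 July 2016, the deadline is extended by 79 days to 2 June 2018.
The defendant's absence from the jurisdiction from 17 January 2017 to 21 January 2018 tolled the period for 369 days, extending the deadline to 6 June 2019.
None of the other events listed affects the running of the period under the stated rules.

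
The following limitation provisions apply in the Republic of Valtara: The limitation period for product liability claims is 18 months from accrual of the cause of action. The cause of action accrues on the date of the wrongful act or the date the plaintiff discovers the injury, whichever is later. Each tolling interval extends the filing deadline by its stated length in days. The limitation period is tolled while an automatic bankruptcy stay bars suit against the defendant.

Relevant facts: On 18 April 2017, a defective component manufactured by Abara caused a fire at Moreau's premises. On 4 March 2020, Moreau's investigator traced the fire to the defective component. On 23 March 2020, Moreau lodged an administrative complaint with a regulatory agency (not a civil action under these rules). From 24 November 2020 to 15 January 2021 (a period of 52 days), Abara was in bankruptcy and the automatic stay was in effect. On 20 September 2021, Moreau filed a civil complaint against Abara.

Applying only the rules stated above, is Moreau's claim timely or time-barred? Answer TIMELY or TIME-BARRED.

Taking the later of the act (18 April 2017) and discovery (4 March 2020), the claim accrued on 4 March 2020.
18 months from 4 March 2020 is 4 September 2021.
Because the automatic bankruptcy stay ran from 24 November 2020 to 15 January 2021, the deadline is extended by 52 days to 26 October 2021.
Nothing else in the chronology tolls or restarts the period.
The 20 September 2021 filing precedes the 26 October 2021 deadline; the claim is timely.

TIMELY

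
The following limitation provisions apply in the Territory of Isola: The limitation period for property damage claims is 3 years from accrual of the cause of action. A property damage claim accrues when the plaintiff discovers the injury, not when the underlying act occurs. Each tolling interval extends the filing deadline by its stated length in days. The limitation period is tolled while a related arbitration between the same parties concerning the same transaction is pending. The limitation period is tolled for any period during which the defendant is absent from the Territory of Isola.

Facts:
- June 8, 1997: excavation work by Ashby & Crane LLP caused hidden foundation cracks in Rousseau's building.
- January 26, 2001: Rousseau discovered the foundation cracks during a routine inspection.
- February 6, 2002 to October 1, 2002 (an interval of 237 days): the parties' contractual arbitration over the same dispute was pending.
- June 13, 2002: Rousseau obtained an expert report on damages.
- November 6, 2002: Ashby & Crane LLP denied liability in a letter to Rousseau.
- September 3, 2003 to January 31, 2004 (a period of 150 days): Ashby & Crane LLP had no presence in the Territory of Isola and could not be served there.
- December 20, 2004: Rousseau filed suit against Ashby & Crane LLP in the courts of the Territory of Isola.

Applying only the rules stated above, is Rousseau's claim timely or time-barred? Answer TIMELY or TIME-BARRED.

Under the discovery rule, the claim accrued on January 26, 2001, when Rousseau discovered the injury — not on the June 8, 1997 date of the underlying act.
The untolled deadline — 3 years after January 26, 2001 — is January 26, 2004.
The period was tolled for 237 days by the pending related arbitration (February 6, 2002 to October 1, 2002), pushing the deadline to September 19, 2004.
The defendant's absence from the jurisdiction from September 3, 2003 to January 31, 2004 tolled the period for 150 days, extending the deadline to February 16, 2005.
None of the other events listed affects the running of the period under the stated rules.
Filing on December 20, 2004 beat the February 16, 2005 deadline — the action is timely.

TIMELY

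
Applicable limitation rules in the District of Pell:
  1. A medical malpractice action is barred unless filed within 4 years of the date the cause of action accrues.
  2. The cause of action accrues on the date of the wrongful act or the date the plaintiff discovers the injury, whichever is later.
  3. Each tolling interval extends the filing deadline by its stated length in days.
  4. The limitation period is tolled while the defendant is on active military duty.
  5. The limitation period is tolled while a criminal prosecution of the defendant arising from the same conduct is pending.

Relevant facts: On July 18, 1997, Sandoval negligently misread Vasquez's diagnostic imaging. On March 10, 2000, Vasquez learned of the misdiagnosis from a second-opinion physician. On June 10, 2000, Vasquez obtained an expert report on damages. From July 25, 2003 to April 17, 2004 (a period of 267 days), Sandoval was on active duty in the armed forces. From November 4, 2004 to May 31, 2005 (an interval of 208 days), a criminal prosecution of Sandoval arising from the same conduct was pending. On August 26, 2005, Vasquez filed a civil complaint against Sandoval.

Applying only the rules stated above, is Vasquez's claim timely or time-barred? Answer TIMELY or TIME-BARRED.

The claim accrued on March 10, 2000 — the later of the July 18, 1997 act and the March 10, 2000 discovery.
Adding the 4 years base period to March 10, 2000 gives a deadline of March 10, 2004, before any tolling.
Because the defendant's active military service ran from July 25, 2003 to April 17, 2004, the deadline is extended by 267 days to December 2, 2004.
Because the pending criminal prosecution ran from November 4, 2004 to May 31, 2005, the deadline is extended by 208 days to June 28, 2005.
The other events in the timeline have no effect on the limitation period under the stated rules.
Vasquez filed on August 26, 2005, after the June 28, 2005 deadline, so the action is time-barred.

TIME-BARRED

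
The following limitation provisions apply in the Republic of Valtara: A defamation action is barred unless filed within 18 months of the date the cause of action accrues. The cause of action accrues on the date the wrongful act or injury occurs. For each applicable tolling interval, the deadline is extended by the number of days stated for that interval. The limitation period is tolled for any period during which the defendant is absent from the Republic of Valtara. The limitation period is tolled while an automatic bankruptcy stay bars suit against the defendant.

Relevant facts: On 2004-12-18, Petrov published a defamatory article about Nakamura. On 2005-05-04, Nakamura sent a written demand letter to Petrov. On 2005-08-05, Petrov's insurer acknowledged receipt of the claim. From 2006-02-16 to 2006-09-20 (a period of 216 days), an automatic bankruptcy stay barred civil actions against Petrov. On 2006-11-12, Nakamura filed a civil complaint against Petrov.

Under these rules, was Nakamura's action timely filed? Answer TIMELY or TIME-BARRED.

TIMELY

The cause of action accrued on 2004-12-18, the date of the act.
Adding the 18 months base period to 2004-12-18 gives a deadline of 2006-06-18, before any tolling.
Because the automatic bankruptcy stay ran from 2006-02-16 to 2006-09-20, the deadline is extended by 216 days to 2007-01-20.
The other events in the timeline have no effect on the limitation period under the stated rules.
Nakamura filed on 2006-11-12, before the 2007-01-20 deadline, so the action is timely.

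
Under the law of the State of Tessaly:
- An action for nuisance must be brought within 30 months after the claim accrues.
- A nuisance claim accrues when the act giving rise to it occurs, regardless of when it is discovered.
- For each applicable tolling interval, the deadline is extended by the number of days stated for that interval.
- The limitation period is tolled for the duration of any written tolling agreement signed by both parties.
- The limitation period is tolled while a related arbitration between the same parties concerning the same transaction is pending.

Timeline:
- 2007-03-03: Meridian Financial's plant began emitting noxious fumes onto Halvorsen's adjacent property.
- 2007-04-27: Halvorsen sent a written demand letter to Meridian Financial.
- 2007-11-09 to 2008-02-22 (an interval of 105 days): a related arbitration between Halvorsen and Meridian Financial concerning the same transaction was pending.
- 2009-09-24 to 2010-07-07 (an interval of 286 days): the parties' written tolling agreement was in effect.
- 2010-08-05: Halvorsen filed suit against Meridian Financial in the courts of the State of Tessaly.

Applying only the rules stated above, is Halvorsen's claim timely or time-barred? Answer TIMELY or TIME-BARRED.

The claim accrued on 2007-03-03, the date of the act.
30 months from 2007-03-03 is 2009-09-03.
The period was tolled for 105 days by the pending related arbitration (2007-11-09 to 2008-02-22), pushing the deadline to 2009-12-17.
The written tolling agreement from 2009-09-24 to 2010-07-07 tolled the period for 286 days, extending the deadline to 2010-09-29.
The other events in the timeline have no effect on the limitation period under the stated rules.
The 2010-08-05 filing precedes the 2010-09-29 deadline; the claim is timely.

TIMELY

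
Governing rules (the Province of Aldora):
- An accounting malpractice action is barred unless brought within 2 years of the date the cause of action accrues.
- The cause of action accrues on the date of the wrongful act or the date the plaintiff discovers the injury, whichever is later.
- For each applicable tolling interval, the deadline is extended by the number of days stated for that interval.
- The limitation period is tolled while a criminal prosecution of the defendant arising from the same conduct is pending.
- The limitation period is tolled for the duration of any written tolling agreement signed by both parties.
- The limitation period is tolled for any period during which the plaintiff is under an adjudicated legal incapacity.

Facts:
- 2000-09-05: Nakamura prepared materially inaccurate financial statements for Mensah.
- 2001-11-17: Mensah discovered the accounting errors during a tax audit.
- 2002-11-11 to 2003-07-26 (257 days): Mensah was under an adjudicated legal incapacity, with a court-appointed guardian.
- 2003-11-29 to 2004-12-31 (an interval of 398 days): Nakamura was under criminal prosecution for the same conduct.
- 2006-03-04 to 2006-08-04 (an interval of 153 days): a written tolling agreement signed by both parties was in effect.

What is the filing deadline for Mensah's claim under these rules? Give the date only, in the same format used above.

The claim accrued on 2001-11-17 — the later of the 2000-09-05 act and the 2001-11-17 discovery.
2 years from 2001-11-17 is 2003-11-17.
The period was tolled for 257 days by the plaintiff's legal incapacity (2002-11-11 to 2003-07-26), pushing the deadline to 2004-07-31.
The period was tolled for 398 days by the pending criminal prosecution (2003-11-29 to 2004-12-31), pushing the deadline to 2005-09-02.
By the time the written tolling agreement began on 2006-03-04, the limitation period had already expired on 2005-09-02; that interval cannot revive it.

2005-09-02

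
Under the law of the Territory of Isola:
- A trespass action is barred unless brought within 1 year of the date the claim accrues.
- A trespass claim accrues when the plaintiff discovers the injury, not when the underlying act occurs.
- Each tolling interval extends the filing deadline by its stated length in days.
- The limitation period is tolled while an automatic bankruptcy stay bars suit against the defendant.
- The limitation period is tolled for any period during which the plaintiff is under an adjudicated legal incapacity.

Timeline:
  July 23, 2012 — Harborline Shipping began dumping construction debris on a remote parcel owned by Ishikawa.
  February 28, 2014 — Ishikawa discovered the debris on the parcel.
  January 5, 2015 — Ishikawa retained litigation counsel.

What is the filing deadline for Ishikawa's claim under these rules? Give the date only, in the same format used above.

February 28, 2015

Under the discovery rule, the claim accrued on February 28, 2014, when Ishikawa discovered the injury — not on the July 23, 2012 date of the underlying act.
The untolled deadline — 1 year after February 28, 2014 — is February 28, 2015.
None of the other events listed affects the running of the period under the stated rules.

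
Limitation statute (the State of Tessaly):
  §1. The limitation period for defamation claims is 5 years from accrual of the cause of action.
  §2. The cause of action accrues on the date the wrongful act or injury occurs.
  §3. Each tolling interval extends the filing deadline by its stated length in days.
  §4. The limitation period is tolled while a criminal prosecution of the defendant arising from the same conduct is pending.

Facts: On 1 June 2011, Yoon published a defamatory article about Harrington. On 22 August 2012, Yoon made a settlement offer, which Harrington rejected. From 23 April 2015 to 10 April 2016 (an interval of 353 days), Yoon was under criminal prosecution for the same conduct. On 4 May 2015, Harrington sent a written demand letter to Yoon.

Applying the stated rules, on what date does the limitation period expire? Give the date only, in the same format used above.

20 May 2017

The claim accrued on 1 June 2011, when the wrongful act occurred.
The untolled deadline — 5 years after 1 June 2011 — is 1 June 2016.
The pending criminal prosecution from 23 April 2015 to 10 April 2016 tolled the period for 353 days, extending the deadline to 20 May 2017.
The other events in the timeline have no effect on the limitation period under the stated rules.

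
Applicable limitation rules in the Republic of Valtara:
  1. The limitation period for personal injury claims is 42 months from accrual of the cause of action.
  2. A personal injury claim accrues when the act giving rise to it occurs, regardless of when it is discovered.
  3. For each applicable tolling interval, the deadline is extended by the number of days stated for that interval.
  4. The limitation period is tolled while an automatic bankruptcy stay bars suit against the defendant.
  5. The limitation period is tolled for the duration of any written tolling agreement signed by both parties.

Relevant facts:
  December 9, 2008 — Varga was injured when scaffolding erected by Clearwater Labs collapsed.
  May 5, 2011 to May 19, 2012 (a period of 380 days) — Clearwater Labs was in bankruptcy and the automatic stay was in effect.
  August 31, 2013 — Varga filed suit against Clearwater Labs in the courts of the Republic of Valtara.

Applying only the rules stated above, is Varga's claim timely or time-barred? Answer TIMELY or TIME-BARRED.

TIME-BARRED

The cause of action accrued on December 9, 2008, the date of the act.
The untolled deadline — 42 months after December 9, 2008 — is June 9, 2012.
Because the automatic bankruptcy stay ran from May 5, 2011 to May 19, 2012, the deadline is extended by 380 days to June 24, 2013.
The August 31, 2013 filing falls after the June 24, 2013 deadline; the claim is time-barred.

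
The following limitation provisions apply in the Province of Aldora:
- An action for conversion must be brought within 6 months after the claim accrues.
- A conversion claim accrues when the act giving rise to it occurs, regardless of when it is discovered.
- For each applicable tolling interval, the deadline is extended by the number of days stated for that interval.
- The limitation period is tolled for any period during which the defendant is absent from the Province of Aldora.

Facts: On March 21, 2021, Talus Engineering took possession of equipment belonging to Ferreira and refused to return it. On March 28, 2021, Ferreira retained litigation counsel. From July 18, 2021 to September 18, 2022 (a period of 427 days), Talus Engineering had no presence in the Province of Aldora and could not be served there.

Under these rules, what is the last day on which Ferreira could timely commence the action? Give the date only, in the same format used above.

November 22, 2022

The claim accrued on March 21, 2021, when the wrongful act occurred.
Adding the 6 months base period to March 21, 2021 gives a deadline of September 21, 2021, before any tolling.
The defendant's absence from the jurisdiction from July 18, 2021 to September 18, 2022 tolled the period for 427 days, extending the deadline to November 22, 2022.
None of the other events listed affects the running of the period under the stated rules.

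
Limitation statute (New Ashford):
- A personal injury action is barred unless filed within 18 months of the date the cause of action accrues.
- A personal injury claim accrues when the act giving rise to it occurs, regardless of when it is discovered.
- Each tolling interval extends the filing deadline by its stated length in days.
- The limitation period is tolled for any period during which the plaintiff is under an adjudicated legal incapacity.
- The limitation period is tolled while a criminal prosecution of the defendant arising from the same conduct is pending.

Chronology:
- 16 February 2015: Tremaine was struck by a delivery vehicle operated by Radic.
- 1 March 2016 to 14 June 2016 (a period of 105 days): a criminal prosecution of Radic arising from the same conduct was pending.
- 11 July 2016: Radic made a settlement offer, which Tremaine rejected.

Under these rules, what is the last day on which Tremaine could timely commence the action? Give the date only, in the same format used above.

The claim accrued on 16 February 2015, when the wrongful act occurred.
The untolled deadline — 18 months after 16 February 2015 — is 16 August 2016.
The period was tolled for 105 days by the pending criminal prosecution (1 March 2016 to 14 June 2016), pushing the deadline to 29 November 2016.
The other events in the timeline have no effect on the limitation period under the stated rules.

29 November 2016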